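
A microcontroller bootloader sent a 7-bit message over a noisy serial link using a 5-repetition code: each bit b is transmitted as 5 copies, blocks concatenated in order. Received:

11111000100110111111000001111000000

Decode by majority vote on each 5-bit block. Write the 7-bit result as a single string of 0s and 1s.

1011010

Block 1 (11111): 5 ones → 1
Block 2 (00010): 1 one → 0
Block 3 (01101): 3 ones → 1
Block 4 (11111): 5 ones → 1
Block 5 (00000): 0 ones → 0
Block 6 (11110): 4 ones → 1
Block 7 (00000): 0 ones → 0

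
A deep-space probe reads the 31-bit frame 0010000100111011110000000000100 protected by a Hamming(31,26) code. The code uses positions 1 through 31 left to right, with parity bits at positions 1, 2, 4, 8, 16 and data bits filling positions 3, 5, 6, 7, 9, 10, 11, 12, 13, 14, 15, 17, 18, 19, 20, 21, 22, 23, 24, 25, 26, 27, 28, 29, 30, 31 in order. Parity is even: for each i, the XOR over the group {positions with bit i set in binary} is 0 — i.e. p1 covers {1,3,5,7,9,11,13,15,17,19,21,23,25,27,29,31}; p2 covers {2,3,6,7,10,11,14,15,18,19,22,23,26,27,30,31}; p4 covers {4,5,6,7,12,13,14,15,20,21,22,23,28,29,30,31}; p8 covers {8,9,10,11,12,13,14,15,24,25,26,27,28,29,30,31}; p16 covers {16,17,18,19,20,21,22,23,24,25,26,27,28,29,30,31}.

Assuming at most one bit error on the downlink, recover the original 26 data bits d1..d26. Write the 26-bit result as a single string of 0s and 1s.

s1 (pos 1,3,5,7,9,11,13,15,17,19,21,23,25,27,29,31): 0⊕1⊕0⊕0⊕0⊕1⊕1⊕1⊕1⊕0⊕0⊕0⊕0⊕0⊕1⊕0 = 0
s2 (pos 2,3,6,7,10,11,14,15,18,19,22,23,26,27,30,31): 0⊕1⊕0⊕0⊕0⊕1⊕0⊕1⊕1⊕0⊕0⊕0⊕0⊕0⊕0⊕0 = 0
s4 (pos 4,5,6,7,12,13,14,15,20,21,22,23,28,29,30,31): 0⊕0⊕0⊕0⊕1⊕1⊕0⊕1⊕0⊕0⊕0⊕0⊕0⊕1⊕0⊕0 = 0
s8 (pos 8,9,10,11,12,13,14,15,24,25,26,27,28,29,30,31): 1⊕0⊕0⊕1⊕1⊕1⊕0⊕1⊕0⊕0⊕0⊕0⊕0⊕1⊕0⊕0 = 0
s16 (pos 16,17,18,19,20,21,22,23,24,25,26,27,28,29,30,31): 1⊕1⊕1⊕0⊕0⊕0⊕0⊕0⊕0⊕0⊕0⊕0⊕0⊕1⊕0⊕0 = 0
Syndrome s16…s1 = 00000 → no error.
Read data bits from positions 3,5,6,7,9,10,11,12,13,14,15,17,18,19,20,21,22,23,24,25,26,27,28,29,30,31: 10000011101110000000000100

10000011101110000000000100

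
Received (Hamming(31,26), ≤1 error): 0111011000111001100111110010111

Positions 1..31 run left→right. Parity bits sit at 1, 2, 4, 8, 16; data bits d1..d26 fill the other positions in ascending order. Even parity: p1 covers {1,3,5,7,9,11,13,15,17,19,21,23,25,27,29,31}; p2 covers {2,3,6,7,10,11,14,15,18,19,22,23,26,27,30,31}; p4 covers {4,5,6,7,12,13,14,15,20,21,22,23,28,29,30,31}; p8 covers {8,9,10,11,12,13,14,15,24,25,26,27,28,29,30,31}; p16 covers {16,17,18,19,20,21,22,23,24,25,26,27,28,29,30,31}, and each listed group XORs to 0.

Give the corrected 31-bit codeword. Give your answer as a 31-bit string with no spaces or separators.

0111011000111000100111110010111

s1 (pos 1,3,5,7,9,11,13,15,17,19,21,23,25,27,29,31): 0⊕1⊕0⊕1⊕0⊕1⊕1⊕0⊕1⊕0⊕1⊕1⊕0⊕1⊕1⊕1 = 0
s2 (pos 2,3,6,7,10,11,14,15,18,19,22,23,26,27,30,31): 1⊕1⊕1⊕1⊕0⊕1⊕0⊕0⊕0⊕0⊕1⊕1⊕0⊕1⊕1⊕1 = 0
s4 (pos 4,5,6,7,12,13,14,15,20,21,22,23,28,29,30,31): 1⊕0⊕1⊕1⊕1⊕1⊕0⊕0⊕1⊕1⊕1⊕1⊕0⊕1⊕1⊕1 = 0
s8 (pos 8,9,10,11,12,13,14,15,24,25,26,27,28,29,30,31): 0⊕0⊕0⊕1⊕1⊕1⊕0⊕0⊕1⊕0⊕0⊕1⊕0⊕1⊕1⊕1 = 0
s16 (pos 16,17,18,19,20,21,22,23,24,25,26,27,28,29,30,31): 1⊕1⊕0⊕0⊕1⊕1⊕1⊕1⊕1⊕0⊕0⊕1⊕0⊕1⊕1⊕1 = 1
Syndrome s16…s1 = 10000 → error at position 16.
Flip position 16: 0111011000111001100111110010111 → 0111011000111000100111110010111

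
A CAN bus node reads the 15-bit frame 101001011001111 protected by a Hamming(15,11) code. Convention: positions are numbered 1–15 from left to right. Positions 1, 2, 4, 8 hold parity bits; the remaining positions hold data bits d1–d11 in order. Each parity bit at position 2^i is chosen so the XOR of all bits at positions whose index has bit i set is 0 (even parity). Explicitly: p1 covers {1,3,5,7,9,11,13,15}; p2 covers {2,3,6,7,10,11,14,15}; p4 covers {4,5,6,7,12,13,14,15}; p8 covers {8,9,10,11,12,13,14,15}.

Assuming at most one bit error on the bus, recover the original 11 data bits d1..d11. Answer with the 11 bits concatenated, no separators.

11101001111

s1 (pos 1,3,5,7,9,11,13,15): 1⊕1⊕0⊕0⊕1⊕0⊕1⊕1 = 1
s2 (pos 2,3,6,7,10,11,14,15): 0⊕1⊕1⊕0⊕0⊕0⊕1⊕1 = 0
s4 (pos 4,5,6,7,12,13,14,15): 0⊕0⊕1⊕0⊕1⊕1⊕1⊕1 = 1
s8 (pos 8,9,10,11,12,13,14,15): 1⊕1⊕0⊕0⊕1⊕1⊕1⊕1 = 0
Syndrome s8…s1 = 0101 → error at position 5.
Flip position 5: 101001011001111 → 101011011001111
Read data bits from positions 3,5,6,7,9,10,11,12,13,14,15: 11101001111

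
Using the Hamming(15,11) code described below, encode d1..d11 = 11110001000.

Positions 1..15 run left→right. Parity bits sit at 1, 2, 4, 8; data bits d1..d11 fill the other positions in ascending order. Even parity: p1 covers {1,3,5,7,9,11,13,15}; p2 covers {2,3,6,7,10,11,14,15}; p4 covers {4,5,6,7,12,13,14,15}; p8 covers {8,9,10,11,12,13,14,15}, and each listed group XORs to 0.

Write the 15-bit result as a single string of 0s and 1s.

Place data at non-parity positions: p1 p2 1 p4 1 1 1 p8 0 0 0 1 0 0 0
p1 (pos 1,3,5,7,9,11,13,15): XOR of data positions = 1⊕1⊕1⊕0⊕0⊕0⊕0 = 1
p2 (pos 2,3,6,7,10,11,14,15): XOR of data positions = 1⊕1⊕1⊕0⊕0⊕0⊕0 = 1
p4 (pos 4,5,6,7,12,13,14,15): XOR of data positions = 1⊕1⊕1⊕1⊕0⊕0⊕0 = 0
p8 (pos 8,9,10,11,12,13,14,15): XOR of data positions = 0⊕0⊕0⊕1⊕0⊕0⊕0 = 1
Codeword: 111011110001000

111011110001000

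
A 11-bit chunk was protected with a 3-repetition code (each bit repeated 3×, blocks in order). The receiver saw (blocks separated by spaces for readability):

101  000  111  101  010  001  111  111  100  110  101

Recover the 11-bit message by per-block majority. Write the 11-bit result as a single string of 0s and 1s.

Block 1 (101): 2 ones → 1
Block 2 (000): 0 ones → 0
Block 3 (111): 3 ones → 1
Block 4 (101): 2 ones → 1
Block 5 (010): 1 one → 0
Block 6 (001): 1 one → 0
Block 7 (111): 3 ones → 1
Block 8 (111): 3 ones → 1
Block 9 (100): 1 one → 0
Block 10 (110): 2 ones → 1
Block 11 (101): 2 ones → 1

10110011011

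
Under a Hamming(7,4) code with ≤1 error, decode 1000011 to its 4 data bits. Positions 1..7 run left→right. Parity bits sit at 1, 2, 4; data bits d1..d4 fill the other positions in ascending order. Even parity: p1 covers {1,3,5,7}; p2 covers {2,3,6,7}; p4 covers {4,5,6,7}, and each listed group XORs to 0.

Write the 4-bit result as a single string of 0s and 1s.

s1 (pos 1,3,5,7): 1⊕0⊕0⊕1 = 0
s2 (pos 2,3,6,7): 0⊕0⊕1⊕1 = 0
s4 (pos 4,5,6,7): 0⊕0⊕1⊕1 = 0
Syndrome s4…s1 = 000 → no error.
Read data bits from positions 3,5,6,7: 0011

0011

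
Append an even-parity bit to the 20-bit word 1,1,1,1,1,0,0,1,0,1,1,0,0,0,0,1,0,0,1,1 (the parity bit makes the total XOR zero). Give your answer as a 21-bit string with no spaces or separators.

XOR of the 20 data bits: 1⊕1⊕1⊕1⊕1⊕0⊕0⊕1⊕0⊕1⊕1⊕0⊕0⊕0⊕0⊕1⊕0⊕0⊕1⊕1 = 1
Parity bit = 1 (so all 21 bits XOR to 0).

111110010110000100111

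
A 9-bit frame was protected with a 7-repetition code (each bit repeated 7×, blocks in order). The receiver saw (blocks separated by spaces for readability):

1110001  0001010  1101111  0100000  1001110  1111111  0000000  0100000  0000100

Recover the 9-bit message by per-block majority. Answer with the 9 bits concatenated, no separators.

101011000

Block 1 (1110001): 4 ones → 1
Block 2 (0001010): 2 ones → 0
Block 3 (1101111): 6 ones → 1
Block 4 (0100000): 1 one → 0
Block 5 (1001110): 4 ones → 1
Block 6 (1111111): 7 ones → 1
Block 7 (0000000): 0 ones → 0
Block 8 (0100000): 1 one → 0
Block 9 (0000100): 1 one → 0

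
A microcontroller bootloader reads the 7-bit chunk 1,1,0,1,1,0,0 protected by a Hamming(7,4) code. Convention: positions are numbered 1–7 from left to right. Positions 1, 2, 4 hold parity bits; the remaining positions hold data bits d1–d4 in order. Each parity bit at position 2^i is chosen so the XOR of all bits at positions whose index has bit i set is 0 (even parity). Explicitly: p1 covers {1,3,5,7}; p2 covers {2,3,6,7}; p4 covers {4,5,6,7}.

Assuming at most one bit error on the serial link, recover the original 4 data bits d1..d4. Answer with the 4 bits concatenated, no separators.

0100

s1 (pos 1,3,5,7): 1⊕0⊕1⊕0 = 0
s2 (pos 2,3,6,7): 1⊕0⊕0⊕0 = 1
s4 (pos 4,5,6,7): 1⊕1⊕0⊕0 = 0
Syndrome s4…s1 = 010 → error at position 2.
Flip position 2: 1101100 → 1001100
Read data bits from positions 3,5,6,7: 0100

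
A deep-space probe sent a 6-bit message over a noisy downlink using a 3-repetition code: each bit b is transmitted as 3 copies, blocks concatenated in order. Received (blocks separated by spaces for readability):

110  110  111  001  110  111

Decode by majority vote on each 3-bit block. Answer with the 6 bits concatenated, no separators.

Block 1 (110): 2 ones → 1
Block 2 (110): 2 ones → 1
Block 3 (111): 3 ones → 1
Block 4 (001): 1 one → 0
Block 5 (110): 2 ones → 1
Block 6 (111): 3 ones → 1

111011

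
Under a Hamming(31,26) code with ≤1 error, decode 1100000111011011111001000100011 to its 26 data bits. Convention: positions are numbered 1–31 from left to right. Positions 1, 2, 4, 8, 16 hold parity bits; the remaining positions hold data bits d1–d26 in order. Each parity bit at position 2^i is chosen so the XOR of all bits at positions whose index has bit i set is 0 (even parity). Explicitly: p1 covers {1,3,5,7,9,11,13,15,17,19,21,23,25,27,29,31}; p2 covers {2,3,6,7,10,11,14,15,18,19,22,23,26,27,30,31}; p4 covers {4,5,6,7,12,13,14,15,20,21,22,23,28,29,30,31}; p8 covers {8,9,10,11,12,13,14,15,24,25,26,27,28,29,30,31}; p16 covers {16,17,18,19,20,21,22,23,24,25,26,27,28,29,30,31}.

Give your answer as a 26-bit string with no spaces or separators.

00001111101111001000100011

s1 (pos 1,3,5,7,9,11,13,15,17,19,21,23,25,27,29,31): 1⊕0⊕0⊕0⊕1⊕0⊕1⊕1⊕1⊕1⊕0⊕0⊕0⊕0⊕0⊕1 = 1
s2 (pos 2,3,6,7,10,11,14,15,18,19,22,23,26,27,30,31): 1⊕0⊕0⊕0⊕1⊕0⊕0⊕1⊕1⊕1⊕1⊕0⊕1⊕0⊕1⊕1 = 1
s4 (pos 4,5,6,7,12,13,14,15,20,21,22,23,28,29,30,31): 0⊕0⊕0⊕0⊕1⊕1⊕0⊕1⊕0⊕0⊕1⊕0⊕0⊕0⊕1⊕1 = 0
s8 (pos 8,9,10,11,12,13,14,15,24,25,26,27,28,29,30,31): 1⊕1⊕1⊕0⊕1⊕1⊕0⊕1⊕0⊕0⊕1⊕0⊕0⊕0⊕1⊕1 = 1
s16 (pos 16,17,18,19,20,21,22,23,24,25,26,27,28,29,30,31): 1⊕1⊕1⊕1⊕0⊕0⊕1⊕0⊕0⊕0⊕1⊕0⊕0⊕0⊕1⊕1 = 0
Syndrome s16…s1 = 01011 → error at position 11.
Flip position 11: 1100000111011011111001000100011 → 1100000111111011111001000100011
Read data bits from positions 3,5,6,7,9,10,11,12,13,14,15,17,18,19,20,21,22,23,24,25,26,27,28,29,30,31: 00001111101111001000100011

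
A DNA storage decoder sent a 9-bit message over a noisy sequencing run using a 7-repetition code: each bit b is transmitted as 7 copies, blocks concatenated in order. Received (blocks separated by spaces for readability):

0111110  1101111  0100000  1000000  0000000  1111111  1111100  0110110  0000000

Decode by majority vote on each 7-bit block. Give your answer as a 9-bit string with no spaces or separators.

110001110

Block 1 (0111110): 5 ones → 1
Block 2 (1101111): 6 ones → 1
Block 3 (0100000): 1 one → 0
Block 4 (1000000): 1 one → 0
Block 5 (0000000): 0 ones → 0
Block 6 (1111111): 7 ones → 1
Block 7 (1111100): 5 ones → 1
Block 8 (0110110): 4 ones → 1
Block 9 (0000000): 0 ones → 0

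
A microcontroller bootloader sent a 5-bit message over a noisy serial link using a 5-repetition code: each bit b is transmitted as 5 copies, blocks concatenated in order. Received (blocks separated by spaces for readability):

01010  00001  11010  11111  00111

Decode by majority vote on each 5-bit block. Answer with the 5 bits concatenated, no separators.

00111

Block 1 (01010): 2 ones → 0
Block 2 (00001): 1 one → 0
Block 3 (11010): 3 ones → 1
Block 4 (11111): 5 ones → 1
Block 5 (00111): 3 ones → 1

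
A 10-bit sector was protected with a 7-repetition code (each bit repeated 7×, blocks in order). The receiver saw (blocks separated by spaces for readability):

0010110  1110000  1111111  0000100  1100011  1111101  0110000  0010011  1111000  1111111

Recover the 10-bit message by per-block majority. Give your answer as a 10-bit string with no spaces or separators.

Block 1 (0010110): 3 ones → 0
Block 2 (1110000): 3 ones → 0
Block 3 (1111111): 7 ones → 1
Block 4 (0000100): 1 one → 0
Block 5 (1100011): 4 ones → 1
Block 6 (1111101): 6 ones → 1
Block 7 (0110000): 2 ones → 0
Block 8 (0010011): 3 ones → 0
Block 9 (1111000): 4 ones → 1
Block 10 (1111111): 7 ones → 1

0010110011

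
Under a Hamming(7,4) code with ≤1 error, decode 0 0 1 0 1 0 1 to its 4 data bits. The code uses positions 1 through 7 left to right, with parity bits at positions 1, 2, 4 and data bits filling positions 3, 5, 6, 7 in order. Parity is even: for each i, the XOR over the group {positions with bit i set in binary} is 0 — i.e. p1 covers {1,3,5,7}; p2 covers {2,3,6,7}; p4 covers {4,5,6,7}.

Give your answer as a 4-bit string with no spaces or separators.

1101

s1 (pos 1,3,5,7): 0⊕1⊕1⊕1 = 1
s2 (pos 2,3,6,7): 0⊕1⊕0⊕1 = 0
s4 (pos 4,5,6,7): 0⊕1⊕0⊕1 = 0
Syndrome s4…s1 = 001 → error at position 1.
Flip position 1: 0010101 → 1010101
Read data bits from positions 3,5,6,7: 1101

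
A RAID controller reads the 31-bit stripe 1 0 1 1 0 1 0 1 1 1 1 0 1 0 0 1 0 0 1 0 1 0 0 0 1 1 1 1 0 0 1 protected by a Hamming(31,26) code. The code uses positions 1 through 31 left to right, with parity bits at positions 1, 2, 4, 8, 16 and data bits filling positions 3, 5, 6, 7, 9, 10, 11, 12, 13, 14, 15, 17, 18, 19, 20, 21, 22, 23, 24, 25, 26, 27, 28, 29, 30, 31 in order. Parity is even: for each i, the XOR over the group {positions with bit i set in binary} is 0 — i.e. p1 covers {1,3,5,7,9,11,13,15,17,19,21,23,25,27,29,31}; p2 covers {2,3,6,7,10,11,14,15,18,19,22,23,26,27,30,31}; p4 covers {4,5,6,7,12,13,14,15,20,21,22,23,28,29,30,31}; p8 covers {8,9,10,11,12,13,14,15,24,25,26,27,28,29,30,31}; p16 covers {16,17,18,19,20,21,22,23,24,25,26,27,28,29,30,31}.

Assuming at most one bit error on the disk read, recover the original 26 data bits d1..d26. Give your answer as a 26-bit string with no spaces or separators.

s1 (pos 1,3,5,7,9,11,13,15,17,19,21,23,25,27,29,31): 1⊕1⊕0⊕0⊕1⊕1⊕1⊕0⊕0⊕1⊕1⊕0⊕1⊕1⊕0⊕1 = 0
s2 (pos 2,3,6,7,10,11,14,15,18,19,22,23,26,27,30,31): 0⊕1⊕1⊕0⊕1⊕1⊕0⊕0⊕0⊕1⊕0⊕0⊕1⊕1⊕0⊕1 = 0
s4 (pos 4,5,6,7,12,13,14,15,20,21,22,23,28,29,30,31): 1⊕0⊕1⊕0⊕0⊕1⊕0⊕0⊕0⊕1⊕0⊕0⊕1⊕0⊕0⊕1 = 0
s8 (pos 8,9,10,11,12,13,14,15,24,25,26,27,28,29,30,31): 1⊕1⊕1⊕1⊕0⊕1⊕0⊕0⊕0⊕1⊕1⊕1⊕1⊕0⊕0⊕1 = 0
s16 (pos 16,17,18,19,20,21,22,23,24,25,26,27,28,29,30,31): 1⊕0⊕0⊕1⊕0⊕1⊕0⊕0⊕0⊕1⊕1⊕1⊕1⊕0⊕0⊕1 = 0
Syndrome s16…s1 = 00000 → no error.
Read data bits from positions 3,5,6,7,9,10,11,12,13,14,15,17,18,19,20,21,22,23,24,25,26,27,28,29,30,31: 10101110100001010001111001

10101110100001010001111001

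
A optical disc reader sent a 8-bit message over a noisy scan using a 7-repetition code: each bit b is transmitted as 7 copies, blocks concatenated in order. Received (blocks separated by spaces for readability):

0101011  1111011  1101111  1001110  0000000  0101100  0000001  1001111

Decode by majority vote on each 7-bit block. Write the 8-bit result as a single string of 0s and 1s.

11110001

Block 1 (0101011): 4 ones → 1
Block 2 (1111011): 6 ones → 1
Block 3 (1101111): 6 ones → 1
Block 4 (1001110): 4 ones → 1
Block 5 (0000000): 0 ones → 0
Block 6 (0101100): 3 ones → 0
Block 7 (0000001): 1 one → 0
Block 8 (1001111): 5 ones → 1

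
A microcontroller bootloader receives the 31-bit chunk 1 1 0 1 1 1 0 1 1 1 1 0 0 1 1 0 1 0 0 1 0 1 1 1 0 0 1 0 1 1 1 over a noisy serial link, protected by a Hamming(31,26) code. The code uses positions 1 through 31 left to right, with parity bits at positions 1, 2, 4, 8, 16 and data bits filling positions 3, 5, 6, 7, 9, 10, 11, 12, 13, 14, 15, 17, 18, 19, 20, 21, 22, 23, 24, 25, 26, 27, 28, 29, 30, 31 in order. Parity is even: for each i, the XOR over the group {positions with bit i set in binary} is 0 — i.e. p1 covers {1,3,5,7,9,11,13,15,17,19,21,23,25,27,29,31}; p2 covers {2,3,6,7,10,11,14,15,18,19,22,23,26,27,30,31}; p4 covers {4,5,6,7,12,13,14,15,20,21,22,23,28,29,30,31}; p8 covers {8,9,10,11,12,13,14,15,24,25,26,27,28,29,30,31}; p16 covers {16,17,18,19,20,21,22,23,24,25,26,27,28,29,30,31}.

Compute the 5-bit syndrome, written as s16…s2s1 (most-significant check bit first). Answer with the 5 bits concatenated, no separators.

11110

s1 (pos 1,3,5,7,9,11,13,15,17,19,21,23,25,27,29,31): 1⊕0⊕1⊕0⊕1⊕1⊕0⊕1⊕1⊕0⊕0⊕1⊕0⊕1⊕1⊕1 = 0
s2 (pos 2,3,6,7,10,11,14,15,18,19,22,23,26,27,30,31): 1⊕0⊕1⊕0⊕1⊕1⊕1⊕1⊕0⊕0⊕1⊕1⊕0⊕1⊕1⊕1 = 1
s4 (pos 4,5,6,7,12,13,14,15,20,21,22,23,28,29,30,31): 1⊕1⊕1⊕0⊕0⊕0⊕1⊕1⊕1⊕0⊕1⊕1⊕0⊕1⊕1⊕1 = 1
s8 (pos 8,9,10,11,12,13,14,15,24,25,26,27,28,29,30,31): 1⊕1⊕1⊕1⊕0⊕0⊕1⊕1⊕1⊕0⊕0⊕1⊕0⊕1⊕1⊕1 = 1
s16 (pos 16,17,18,19,20,21,22,23,24,25,26,27,28,29,30,31): 0⊕1⊕0⊕0⊕1⊕0⊕1⊕1⊕1⊕0⊕0⊕1⊕0⊕1⊕1⊕1 = 1
Syndrome s16…s1 = 11110 → error at position 30.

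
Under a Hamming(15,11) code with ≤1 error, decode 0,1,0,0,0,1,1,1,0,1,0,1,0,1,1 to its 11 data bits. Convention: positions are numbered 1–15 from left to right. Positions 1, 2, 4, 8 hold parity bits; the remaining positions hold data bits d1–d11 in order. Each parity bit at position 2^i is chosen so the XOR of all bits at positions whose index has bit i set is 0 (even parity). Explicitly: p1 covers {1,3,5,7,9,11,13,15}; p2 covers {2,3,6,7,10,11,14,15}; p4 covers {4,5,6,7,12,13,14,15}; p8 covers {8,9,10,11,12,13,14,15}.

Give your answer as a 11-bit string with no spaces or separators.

00110100011

s1 (pos 1,3,5,7,9,11,13,15): 0⊕0⊕0⊕1⊕0⊕0⊕0⊕1 = 0
s2 (pos 2,3,6,7,10,11,14,15): 1⊕0⊕1⊕1⊕1⊕0⊕1⊕1 = 0
s4 (pos 4,5,6,7,12,13,14,15): 0⊕0⊕1⊕1⊕1⊕0⊕1⊕1 = 1
s8 (pos 8,9,10,11,12,13,14,15): 1⊕0⊕1⊕0⊕1⊕0⊕1⊕1 = 1
Syndrome s8…s1 = 1100 → error at position 12.
Flip position 12: 010001110101011 → 010001110100011
Read data bits from positions 3,5,6,7,9,10,11,12,13,14,15: 00110100011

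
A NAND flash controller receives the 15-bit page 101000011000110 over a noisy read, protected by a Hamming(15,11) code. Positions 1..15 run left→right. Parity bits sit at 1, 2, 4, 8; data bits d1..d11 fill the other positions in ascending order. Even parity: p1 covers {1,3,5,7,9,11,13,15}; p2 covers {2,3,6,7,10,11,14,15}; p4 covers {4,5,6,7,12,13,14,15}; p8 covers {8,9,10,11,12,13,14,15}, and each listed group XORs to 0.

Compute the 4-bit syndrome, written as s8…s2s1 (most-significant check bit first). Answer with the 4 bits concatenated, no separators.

0000

s1 (pos 1,3,5,7,9,11,13,15): 1⊕1⊕0⊕0⊕1⊕0⊕1⊕0 = 0
s2 (pos 2,3,6,7,10,11,14,15): 0⊕1⊕0⊕0⊕0⊕0⊕1⊕0 = 0
s4 (pos 4,5,6,7,12,13,14,15): 0⊕0⊕0⊕0⊕0⊕1⊕1⊕0 = 0
s8 (pos 8,9,10,11,12,13,14,15): 1⊕1⊕0⊕0⊕0⊕1⊕1⊕0 = 0
Syndrome s8…s1 = 0000 → no error.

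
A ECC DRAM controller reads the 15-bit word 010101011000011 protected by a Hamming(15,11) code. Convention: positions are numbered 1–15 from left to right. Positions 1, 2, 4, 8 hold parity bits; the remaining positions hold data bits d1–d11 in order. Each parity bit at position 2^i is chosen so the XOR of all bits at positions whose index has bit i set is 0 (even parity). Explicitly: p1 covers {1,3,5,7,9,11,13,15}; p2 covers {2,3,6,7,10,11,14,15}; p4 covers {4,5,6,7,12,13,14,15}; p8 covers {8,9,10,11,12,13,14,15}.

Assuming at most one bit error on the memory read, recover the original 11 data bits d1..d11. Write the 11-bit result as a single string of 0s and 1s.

00101000011

s1 (pos 1,3,5,7,9,11,13,15): 0⊕0⊕0⊕0⊕1⊕0⊕0⊕1 = 0
s2 (pos 2,3,6,7,10,11,14,15): 1⊕0⊕1⊕0⊕0⊕0⊕1⊕1 = 0
s4 (pos 4,5,6,7,12,13,14,15): 1⊕0⊕1⊕0⊕0⊕0⊕1⊕1 = 0
s8 (pos 8,9,10,11,12,13,14,15): 1⊕1⊕0⊕0⊕0⊕0⊕1⊕1 = 0
Syndrome s8…s1 = 0000 → no error.
Read data bits from positions 3,5,6,7,9,10,11,12,13,14,15: 00101000011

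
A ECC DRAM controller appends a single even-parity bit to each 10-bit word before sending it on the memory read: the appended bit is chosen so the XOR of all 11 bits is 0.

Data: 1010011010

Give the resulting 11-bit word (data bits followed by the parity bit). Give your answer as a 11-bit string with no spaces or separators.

10100110101

XOR of the 10 data bits: 1⊕0⊕1⊕0⊕0⊕1⊕1⊕0⊕1⊕0 = 1
Parity bit = 1 (so all 11 bits XOR to 0).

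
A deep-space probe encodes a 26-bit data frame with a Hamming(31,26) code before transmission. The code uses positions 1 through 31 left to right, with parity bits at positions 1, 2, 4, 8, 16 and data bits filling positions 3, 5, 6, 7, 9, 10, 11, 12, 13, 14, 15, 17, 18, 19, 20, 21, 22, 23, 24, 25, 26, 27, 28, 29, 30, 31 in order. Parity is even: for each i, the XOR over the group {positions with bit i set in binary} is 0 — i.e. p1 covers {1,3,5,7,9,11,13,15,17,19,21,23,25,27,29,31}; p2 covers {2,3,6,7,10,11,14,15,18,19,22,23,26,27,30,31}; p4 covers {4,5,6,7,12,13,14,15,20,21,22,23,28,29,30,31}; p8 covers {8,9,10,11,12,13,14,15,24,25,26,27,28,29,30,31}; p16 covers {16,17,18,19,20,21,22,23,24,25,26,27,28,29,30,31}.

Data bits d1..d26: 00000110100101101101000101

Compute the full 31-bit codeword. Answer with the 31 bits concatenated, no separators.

0000000001101000101101101000101

Place data at non-parity positions: p1 p2 0 p4 0 0 0 p8 0 1 1 0 1 0 0 p16 1 0 1 1 0 1 1 0 1 0 0 0 1 0 1
p1 (pos 1,3,5,7,9,11,13,15,17,19,21,23,25,27,29,31): XOR of data positions = 0⊕0⊕0⊕0⊕1⊕1⊕0⊕1⊕1⊕0⊕1⊕1⊕0⊕1⊕1 = 0
p2 (pos 2,3,6,7,10,11,14,15,18,19,22,23,26,27,30,31): XOR of data positions = 0⊕0⊕0⊕1⊕1⊕0⊕0⊕0⊕1⊕1⊕1⊕0⊕0⊕0⊕1 = 0
p4 (pos 4,5,6,7,12,13,14,15,20,21,22,23,28,29,30,31): XOR of data positions = 0⊕0⊕0⊕0⊕1⊕0⊕0⊕1⊕0⊕1⊕1⊕0⊕1⊕0⊕1 = 0
p8 (pos 8,9,10,11,12,13,14,15,24,25,26,27,28,29,30,31): XOR of data positions = 0⊕1⊕1⊕0⊕1⊕0⊕0⊕0⊕1⊕0⊕0⊕0⊕1⊕0⊕1 = 0
p16 (pos 16,17,18,19,20,21,22,23,24,25,26,27,28,29,30,31): XOR of data positions = 1⊕0⊕1⊕1⊕0⊕1⊕1⊕0⊕1⊕0⊕0⊕0⊕1⊕0⊕1 = 0
Codeword: 0000000001101000101101101000101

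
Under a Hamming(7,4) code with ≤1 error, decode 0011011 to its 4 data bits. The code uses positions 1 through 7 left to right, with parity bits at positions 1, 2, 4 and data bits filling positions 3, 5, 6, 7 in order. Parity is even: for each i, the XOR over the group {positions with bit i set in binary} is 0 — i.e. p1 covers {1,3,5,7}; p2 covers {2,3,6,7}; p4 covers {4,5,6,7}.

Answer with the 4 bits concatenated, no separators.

1001

s1 (pos 1,3,5,7): 0⊕1⊕0⊕1 = 0
s2 (pos 2,3,6,7): 0⊕1⊕1⊕1 = 1
s4 (pos 4,5,6,7): 1⊕0⊕1⊕1 = 1
Syndrome s4…s1 = 110 → error at position 6.
Flip position 6: 0011011 → 0011001
Read data bits from positions 3,5,6,7: 1001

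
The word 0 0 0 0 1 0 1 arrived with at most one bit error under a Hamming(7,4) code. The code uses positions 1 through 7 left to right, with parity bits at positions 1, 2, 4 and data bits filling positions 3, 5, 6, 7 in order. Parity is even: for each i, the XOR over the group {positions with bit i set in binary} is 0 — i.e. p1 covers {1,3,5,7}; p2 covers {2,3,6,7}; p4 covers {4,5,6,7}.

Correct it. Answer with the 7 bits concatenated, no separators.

s1 (pos 1,3,5,7): 0⊕0⊕1⊕1 = 0
s2 (pos 2,3,6,7): 0⊕0⊕0⊕1 = 1
s4 (pos 4,5,6,7): 0⊕1⊕0⊕1 = 0
Syndrome s4…s1 = 010 → error at position 2.
Flip position 2: 0000101 → 0100101

0100101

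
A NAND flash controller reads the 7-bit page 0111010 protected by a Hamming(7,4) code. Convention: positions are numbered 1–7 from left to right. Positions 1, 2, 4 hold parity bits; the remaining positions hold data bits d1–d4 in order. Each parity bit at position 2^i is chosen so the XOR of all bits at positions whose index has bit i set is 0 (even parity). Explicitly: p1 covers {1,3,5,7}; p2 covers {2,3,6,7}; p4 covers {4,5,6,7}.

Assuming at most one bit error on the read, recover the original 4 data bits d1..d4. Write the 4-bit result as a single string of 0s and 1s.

0010

s1 (pos 1,3,5,7): 0⊕1⊕0⊕0 = 1
s2 (pos 2,3,6,7): 1⊕1⊕1⊕0 = 1
s4 (pos 4,5,6,7): 1⊕0⊕1⊕0 = 0
Syndrome s4…s1 = 011 → error at position 3.
Flip position 3: 0111010 → 0101010
Read data bits from positions 3,5,6,7: 0010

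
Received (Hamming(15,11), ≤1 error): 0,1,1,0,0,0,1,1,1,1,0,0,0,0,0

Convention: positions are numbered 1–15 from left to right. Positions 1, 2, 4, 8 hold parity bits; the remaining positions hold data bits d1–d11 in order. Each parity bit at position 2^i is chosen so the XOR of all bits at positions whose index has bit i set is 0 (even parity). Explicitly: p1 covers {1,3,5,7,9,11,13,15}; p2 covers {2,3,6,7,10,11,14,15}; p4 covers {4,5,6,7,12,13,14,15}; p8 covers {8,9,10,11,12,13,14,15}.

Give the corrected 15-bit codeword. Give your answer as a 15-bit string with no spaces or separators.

s1 (pos 1,3,5,7,9,11,13,15): 0⊕1⊕0⊕1⊕1⊕0⊕0⊕0 = 1
s2 (pos 2,3,6,7,10,11,14,15): 1⊕1⊕0⊕1⊕1⊕0⊕0⊕0 = 0
s4 (pos 4,5,6,7,12,13,14,15): 0⊕0⊕0⊕1⊕0⊕0⊕0⊕0 = 1
s8 (pos 8,9,10,11,12,13,14,15): 1⊕1⊕1⊕0⊕0⊕0⊕0⊕0 = 1
Syndrome s8…s1 = 1101 → error at position 13.
Flip position 13: 011000111100000 → 011000111100100

011000111100100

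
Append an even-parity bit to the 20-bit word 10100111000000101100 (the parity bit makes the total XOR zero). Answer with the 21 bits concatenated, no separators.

101001110000001011000

XOR of the 20 data bits: 1⊕0⊕1⊕0⊕0⊕1⊕1⊕1⊕0⊕0⊕0⊕0⊕0⊕0⊕1⊕0⊕1⊕1⊕0⊕0 = 0
Parity bit = 0 (so all 21 bits XOR to 0).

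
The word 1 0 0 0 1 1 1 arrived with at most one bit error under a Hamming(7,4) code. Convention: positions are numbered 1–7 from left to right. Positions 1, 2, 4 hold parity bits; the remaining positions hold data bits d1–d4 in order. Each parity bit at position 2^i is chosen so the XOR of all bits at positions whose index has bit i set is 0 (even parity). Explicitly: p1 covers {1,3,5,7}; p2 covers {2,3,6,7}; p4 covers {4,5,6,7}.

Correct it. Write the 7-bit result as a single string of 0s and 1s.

1000011

s1 (pos 1,3,5,7): 1⊕0⊕1⊕1 = 1
s2 (pos 2,3,6,7): 0⊕0⊕1⊕1 = 0
s4 (pos 4,5,6,7): 0⊕1⊕1⊕1 = 1
Syndrome s4…s1 = 101 → error at position 5.
Flip position 5: 1000111 → 1000011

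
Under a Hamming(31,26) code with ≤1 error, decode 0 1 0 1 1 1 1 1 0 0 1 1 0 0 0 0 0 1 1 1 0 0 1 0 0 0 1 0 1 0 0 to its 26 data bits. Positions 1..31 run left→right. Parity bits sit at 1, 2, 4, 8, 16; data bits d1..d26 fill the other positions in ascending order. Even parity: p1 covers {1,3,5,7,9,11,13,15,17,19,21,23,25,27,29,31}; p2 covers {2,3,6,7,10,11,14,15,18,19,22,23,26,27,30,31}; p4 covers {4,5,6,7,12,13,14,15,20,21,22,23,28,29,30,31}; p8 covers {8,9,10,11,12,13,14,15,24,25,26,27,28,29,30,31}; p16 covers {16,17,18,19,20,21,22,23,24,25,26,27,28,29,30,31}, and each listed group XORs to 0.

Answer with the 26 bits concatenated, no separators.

01111011000011100100010100

s1 (pos 1,3,5,7,9,11,13,15,17,19,21,23,25,27,29,31): 0⊕0⊕1⊕1⊕0⊕1⊕0⊕0⊕0⊕1⊕0⊕1⊕0⊕1⊕1⊕0 = 1
s2 (pos 2,3,6,7,10,11,14,15,18,19,22,23,26,27,30,31): 1⊕0⊕1⊕1⊕0⊕1⊕0⊕0⊕1⊕1⊕0⊕1⊕0⊕1⊕0⊕0 = 0
s4 (pos 4,5,6,7,12,13,14,15,20,21,22,23,28,29,30,31): 1⊕1⊕1⊕1⊕1⊕0⊕0⊕0⊕1⊕0⊕0⊕1⊕0⊕1⊕0⊕0 = 0
s8 (pos 8,9,10,11,12,13,14,15,24,25,26,27,28,29,30,31): 1⊕0⊕0⊕1⊕1⊕0⊕0⊕0⊕0⊕0⊕0⊕1⊕0⊕1⊕0⊕0 = 1
s16 (pos 16,17,18,19,20,21,22,23,24,25,26,27,28,29,30,31): 0⊕0⊕1⊕1⊕1⊕0⊕0⊕1⊕0⊕0⊕0⊕1⊕0⊕1⊕0⊕0 = 0
Syndrome s16…s1 = 01001 → error at position 9.
Flip position 9: 0101111100110000011100100010100 → 0101111110110000011100100010100
Read data bits from positions 3,5,6,7,9,10,11,12,13,14,15,17,18,19,20,21,22,23,24,25,26,27,28,29,30,31: 01111011000011100100010100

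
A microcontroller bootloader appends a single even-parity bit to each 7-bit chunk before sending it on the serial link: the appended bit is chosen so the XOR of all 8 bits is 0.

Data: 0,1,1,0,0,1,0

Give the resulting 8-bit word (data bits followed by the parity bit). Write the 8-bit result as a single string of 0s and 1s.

XOR of the 7 data bits: 0⊕1⊕1⊕0⊕0⊕1⊕0 = 1
Parity bit = 1 (so all 8 bits XOR to 0).

01100101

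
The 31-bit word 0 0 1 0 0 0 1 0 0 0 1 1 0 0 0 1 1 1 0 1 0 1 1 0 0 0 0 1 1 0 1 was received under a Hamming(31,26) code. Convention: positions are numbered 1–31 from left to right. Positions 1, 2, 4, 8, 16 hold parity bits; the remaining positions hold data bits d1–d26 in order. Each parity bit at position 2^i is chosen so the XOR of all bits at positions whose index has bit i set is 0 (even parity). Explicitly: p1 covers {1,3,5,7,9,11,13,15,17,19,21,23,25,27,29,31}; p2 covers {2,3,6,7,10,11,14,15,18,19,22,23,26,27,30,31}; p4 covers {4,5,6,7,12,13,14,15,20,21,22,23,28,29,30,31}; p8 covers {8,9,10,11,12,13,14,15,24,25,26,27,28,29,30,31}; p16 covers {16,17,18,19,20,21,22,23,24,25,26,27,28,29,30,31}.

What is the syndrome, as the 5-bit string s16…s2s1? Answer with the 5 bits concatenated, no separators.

s1 (pos 1,3,5,7,9,11,13,15,17,19,21,23,25,27,29,31): 0⊕1⊕0⊕1⊕0⊕1⊕0⊕0⊕1⊕0⊕0⊕1⊕0⊕0⊕1⊕1 = 1
s2 (pos 2,3,6,7,10,11,14,15,18,19,22,23,26,27,30,31): 0⊕1⊕0⊕1⊕0⊕1⊕0⊕0⊕1⊕0⊕1⊕1⊕0⊕0⊕0⊕1 = 1
s4 (pos 4,5,6,7,12,13,14,15,20,21,22,23,28,29,30,31): 0⊕0⊕0⊕1⊕1⊕0⊕0⊕0⊕1⊕0⊕1⊕1⊕1⊕1⊕0⊕1 = 0
s8 (pos 8,9,10,11,12,13,14,15,24,25,26,27,28,29,30,31): 0⊕0⊕0⊕1⊕1⊕0⊕0⊕0⊕0⊕0⊕0⊕0⊕1⊕1⊕0⊕1 = 1
s16 (pos 16,17,18,19,20,21,22,23,24,25,26,27,28,29,30,31): 1⊕1⊕1⊕0⊕1⊕0⊕1⊕1⊕0⊕0⊕0⊕0⊕1⊕1⊕0⊕1 = 1
Syndrome s16…s1 = 11011 → error at position 27.

11011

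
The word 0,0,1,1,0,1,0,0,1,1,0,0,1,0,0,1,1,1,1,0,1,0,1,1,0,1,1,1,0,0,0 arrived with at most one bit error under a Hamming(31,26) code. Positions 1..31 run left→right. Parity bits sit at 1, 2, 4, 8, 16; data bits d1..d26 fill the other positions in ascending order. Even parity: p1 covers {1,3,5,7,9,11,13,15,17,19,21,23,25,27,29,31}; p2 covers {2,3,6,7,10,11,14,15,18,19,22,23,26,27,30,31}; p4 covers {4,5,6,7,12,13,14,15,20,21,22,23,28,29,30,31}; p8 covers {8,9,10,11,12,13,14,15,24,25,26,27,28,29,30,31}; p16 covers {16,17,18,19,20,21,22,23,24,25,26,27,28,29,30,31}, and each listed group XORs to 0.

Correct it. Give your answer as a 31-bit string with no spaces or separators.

0011010111001001111010110111000

s1 (pos 1,3,5,7,9,11,13,15,17,19,21,23,25,27,29,31): 0⊕1⊕0⊕0⊕1⊕0⊕1⊕0⊕1⊕1⊕1⊕1⊕0⊕1⊕0⊕0 = 0
s2 (pos 2,3,6,7,10,11,14,15,18,19,22,23,26,27,30,31): 0⊕1⊕1⊕0⊕1⊕0⊕0⊕0⊕1⊕1⊕0⊕1⊕1⊕1⊕0⊕0 = 0
s4 (pos 4,5,6,7,12,13,14,15,20,21,22,23,28,29,30,31): 1⊕0⊕1⊕0⊕0⊕1⊕0⊕0⊕0⊕1⊕0⊕1⊕1⊕0⊕0⊕0 = 0
s8 (pos 8,9,10,11,12,13,14,15,24,25,26,27,28,29,30,31): 0⊕1⊕1⊕0⊕0⊕1⊕0⊕0⊕1⊕0⊕1⊕1⊕1⊕0⊕0⊕0 = 1
s16 (pos 16,17,18,19,20,21,22,23,24,25,26,27,28,29,30,31): 1⊕1⊕1⊕1⊕0⊕1⊕0⊕1⊕1⊕0⊕1⊕1⊕1⊕0⊕0⊕0 = 0
Syndrome s16…s1 = 01000 → error at position 8.
Flip position 8: 0011010011001001111010110111000 → 0011010111001001111010110111000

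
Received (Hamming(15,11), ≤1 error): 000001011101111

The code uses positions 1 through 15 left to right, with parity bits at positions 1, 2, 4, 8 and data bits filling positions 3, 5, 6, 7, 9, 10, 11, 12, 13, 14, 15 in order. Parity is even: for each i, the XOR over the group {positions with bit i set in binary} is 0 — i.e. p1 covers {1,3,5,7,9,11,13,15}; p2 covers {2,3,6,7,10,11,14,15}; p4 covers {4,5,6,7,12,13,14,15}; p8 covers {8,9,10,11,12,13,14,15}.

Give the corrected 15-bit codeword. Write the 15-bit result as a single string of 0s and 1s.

s1 (pos 1,3,5,7,9,11,13,15): 0⊕0⊕0⊕0⊕1⊕0⊕1⊕1 = 1
s2 (pos 2,3,6,7,10,11,14,15): 0⊕0⊕1⊕0⊕1⊕0⊕1⊕1 = 0
s4 (pos 4,5,6,7,12,13,14,15): 0⊕0⊕1⊕0⊕1⊕1⊕1⊕1 = 1
s8 (pos 8,9,10,11,12,13,14,15): 1⊕1⊕1⊕0⊕1⊕1⊕1⊕1 = 1
Syndrome s8…s1 = 1101 → error at position 13.
Flip position 13: 000001011101111 → 000001011101011

000001011101011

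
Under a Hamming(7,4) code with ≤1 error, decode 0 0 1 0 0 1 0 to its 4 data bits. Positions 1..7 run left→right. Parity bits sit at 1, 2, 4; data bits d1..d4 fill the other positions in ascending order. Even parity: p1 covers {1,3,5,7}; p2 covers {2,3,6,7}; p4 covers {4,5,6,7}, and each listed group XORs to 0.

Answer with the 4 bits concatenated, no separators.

s1 (pos 1,3,5,7): 0⊕1⊕0⊕0 = 1
s2 (pos 2,3,6,7): 0⊕1⊕1⊕0 = 0
s4 (pos 4,5,6,7): 0⊕0⊕1⊕0 = 1
Syndrome s4…s1 = 101 → error at position 5.
Flip position 5: 0010010 → 0010110
Read data bits from positions 3,5,6,7: 1110

1110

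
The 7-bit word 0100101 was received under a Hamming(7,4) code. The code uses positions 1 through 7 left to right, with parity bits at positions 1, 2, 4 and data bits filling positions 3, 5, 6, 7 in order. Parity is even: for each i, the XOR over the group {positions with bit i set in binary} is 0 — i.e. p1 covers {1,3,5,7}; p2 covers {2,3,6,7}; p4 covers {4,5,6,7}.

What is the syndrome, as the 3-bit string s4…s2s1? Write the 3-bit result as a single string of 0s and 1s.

000

s1 (pos 1,3,5,7): 0⊕0⊕1⊕1 = 0
s2 (pos 2,3,6,7): 1⊕0⊕0⊕1 = 0
s4 (pos 4,5,6,7): 0⊕1⊕0⊕1 = 0
Syndrome s4…s1 = 000 → no error.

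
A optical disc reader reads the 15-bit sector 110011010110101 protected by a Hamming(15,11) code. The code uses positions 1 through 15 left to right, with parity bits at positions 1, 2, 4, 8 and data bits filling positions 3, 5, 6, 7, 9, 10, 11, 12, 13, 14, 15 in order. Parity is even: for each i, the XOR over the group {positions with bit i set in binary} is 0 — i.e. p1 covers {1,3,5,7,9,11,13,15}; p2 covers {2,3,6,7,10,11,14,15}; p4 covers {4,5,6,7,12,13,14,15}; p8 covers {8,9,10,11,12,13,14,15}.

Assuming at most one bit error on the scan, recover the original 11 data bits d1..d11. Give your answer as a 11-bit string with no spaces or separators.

01100100101

s1 (pos 1,3,5,7,9,11,13,15): 1⊕0⊕1⊕0⊕0⊕1⊕1⊕1 = 1
s2 (pos 2,3,6,7,10,11,14,15): 1⊕0⊕1⊕0⊕1⊕1⊕0⊕1 = 1
s4 (pos 4,5,6,7,12,13,14,15): 0⊕1⊕1⊕0⊕0⊕1⊕0⊕1 = 0
s8 (pos 8,9,10,11,12,13,14,15): 1⊕0⊕1⊕1⊕0⊕1⊕0⊕1 = 1
Syndrome s8…s1 = 1011 → error at position 11.
Flip position 11: 110011010110101 → 110011010100101
Read data bits from positions 3,5,6,7,9,10,11,12,13,14,15: 01100100101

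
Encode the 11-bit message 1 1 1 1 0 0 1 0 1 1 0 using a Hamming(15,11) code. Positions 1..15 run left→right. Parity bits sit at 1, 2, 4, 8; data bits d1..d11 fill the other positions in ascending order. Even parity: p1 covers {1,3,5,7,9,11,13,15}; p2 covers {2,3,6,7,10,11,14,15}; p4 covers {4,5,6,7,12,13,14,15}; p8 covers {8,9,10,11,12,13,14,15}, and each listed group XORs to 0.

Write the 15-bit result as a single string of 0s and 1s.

Place data at non-parity positions: p1 p2 1 p4 1 1 1 p8 0 0 1 0 1 1 0
p1 (pos 1,3,5,7,9,11,13,15): XOR of data positions = 1⊕1⊕1⊕0⊕1⊕1⊕0 = 1
p2 (pos 2,3,6,7,10,11,14,15): XOR of data positions = 1⊕1⊕1⊕0⊕1⊕1⊕0 = 1
p4 (pos 4,5,6,7,12,13,14,15): XOR of data positions = 1⊕1⊕1⊕0⊕1⊕1⊕0 = 1
p8 (pos 8,9,10,11,12,13,14,15): XOR of data positions = 0⊕0⊕1⊕0⊕1⊕1⊕0 = 1
Codeword: 111111110010110

111111110010110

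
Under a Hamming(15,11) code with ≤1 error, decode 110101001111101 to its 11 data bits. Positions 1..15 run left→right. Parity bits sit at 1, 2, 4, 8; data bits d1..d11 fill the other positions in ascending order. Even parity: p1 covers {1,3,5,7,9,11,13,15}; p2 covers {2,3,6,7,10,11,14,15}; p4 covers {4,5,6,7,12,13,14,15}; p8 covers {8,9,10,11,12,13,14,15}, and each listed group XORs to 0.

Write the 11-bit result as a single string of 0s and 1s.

s1 (pos 1,3,5,7,9,11,13,15): 1⊕0⊕0⊕0⊕1⊕1⊕1⊕1 = 1
s2 (pos 2,3,6,7,10,11,14,15): 1⊕0⊕1⊕0⊕1⊕1⊕0⊕1 = 1
s4 (pos 4,5,6,7,12,13,14,15): 1⊕0⊕1⊕0⊕1⊕1⊕0⊕1 = 1
s8 (pos 8,9,10,11,12,13,14,15): 0⊕1⊕1⊕1⊕1⊕1⊕0⊕1 = 0
Syndrome s8…s1 = 0111 → error at position 7.
Flip position 7: 110101001111101 → 110101101111101
Read data bits from positions 3,5,6,7,9,10,11,12,13,14,15: 00111111101

00111111101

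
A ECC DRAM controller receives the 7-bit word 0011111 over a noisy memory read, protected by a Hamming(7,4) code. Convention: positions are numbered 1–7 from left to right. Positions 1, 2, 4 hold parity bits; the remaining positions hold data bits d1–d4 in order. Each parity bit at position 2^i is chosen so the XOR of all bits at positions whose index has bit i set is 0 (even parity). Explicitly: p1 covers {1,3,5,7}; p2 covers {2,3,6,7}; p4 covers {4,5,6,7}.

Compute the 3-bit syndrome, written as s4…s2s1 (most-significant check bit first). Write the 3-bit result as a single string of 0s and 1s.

s1 (pos 1,3,5,7): 0⊕1⊕1⊕1 = 1
s2 (pos 2,3,6,7): 0⊕1⊕1⊕1 = 1
s4 (pos 4,5,6,7): 1⊕1⊕1⊕1 = 0
Syndrome s4…s1 = 011 → error at position 3.

011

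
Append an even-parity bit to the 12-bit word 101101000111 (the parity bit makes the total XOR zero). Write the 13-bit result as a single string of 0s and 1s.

1011010001111

XOR of the 12 data bits: 1⊕0⊕1⊕1⊕0⊕1⊕0⊕0⊕0⊕1⊕1⊕1 = 1
Parity bit = 1 (so all 13 bits XOR to 0).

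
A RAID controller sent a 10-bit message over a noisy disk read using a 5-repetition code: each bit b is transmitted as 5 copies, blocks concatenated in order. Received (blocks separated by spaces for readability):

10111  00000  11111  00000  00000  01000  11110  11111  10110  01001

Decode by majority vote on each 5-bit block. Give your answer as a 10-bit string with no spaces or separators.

Block 1 (10111): 4 ones → 1
Block 2 (00000): 0 ones → 0
Block 3 (11111): 5 ones → 1
Block 4 (00000): 0 ones → 0
Block 5 (00000): 0 ones → 0
Block 6 (01000): 1 one → 0
Block 7 (11110): 4 ones → 1
Block 8 (11111): 5 ones → 1
Block 9 (10110): 3 ones → 1
Block 10 (01001): 2 ones → 0

1010001110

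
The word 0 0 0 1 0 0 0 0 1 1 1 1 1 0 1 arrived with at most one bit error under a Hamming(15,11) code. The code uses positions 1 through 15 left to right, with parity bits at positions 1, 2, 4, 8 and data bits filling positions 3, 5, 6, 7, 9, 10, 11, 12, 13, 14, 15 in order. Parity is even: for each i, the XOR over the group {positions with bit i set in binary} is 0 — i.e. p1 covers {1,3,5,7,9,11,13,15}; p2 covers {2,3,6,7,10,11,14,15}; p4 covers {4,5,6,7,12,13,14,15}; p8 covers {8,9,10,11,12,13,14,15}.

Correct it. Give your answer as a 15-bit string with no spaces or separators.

s1 (pos 1,3,5,7,9,11,13,15): 0⊕0⊕0⊕0⊕1⊕1⊕1⊕1 = 0
s2 (pos 2,3,6,7,10,11,14,15): 0⊕0⊕0⊕0⊕1⊕1⊕0⊕1 = 1
s4 (pos 4,5,6,7,12,13,14,15): 1⊕0⊕0⊕0⊕1⊕1⊕0⊕1 = 0
s8 (pos 8,9,10,11,12,13,14,15): 0⊕1⊕1⊕1⊕1⊕1⊕0⊕1 = 0
Syndrome s8…s1 = 0010 → error at position 2.
Flip position 2: 000100001111101 → 010100001111101

010100001111101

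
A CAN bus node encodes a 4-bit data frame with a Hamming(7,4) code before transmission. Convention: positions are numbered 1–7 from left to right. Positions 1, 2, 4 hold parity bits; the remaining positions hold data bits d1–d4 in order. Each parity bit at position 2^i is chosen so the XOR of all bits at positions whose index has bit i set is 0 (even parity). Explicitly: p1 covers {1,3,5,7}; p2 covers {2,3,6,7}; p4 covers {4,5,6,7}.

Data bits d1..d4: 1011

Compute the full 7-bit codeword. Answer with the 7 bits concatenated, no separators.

Place data at non-parity positions: p1 p2 1 p4 0 1 1
p1 (pos 1,3,5,7): XOR of data positions = 1⊕0⊕1 = 0
p2 (pos 2,3,6,7): XOR of data positions = 1⊕1⊕1 = 1
p4 (pos 4,5,6,7): XOR of data positions = 0⊕1⊕1 = 0
Codeword: 0110011

0110011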